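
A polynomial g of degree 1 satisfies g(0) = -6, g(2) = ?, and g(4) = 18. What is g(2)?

On equispaced nodes a degree-1 polynomial has vanishing second forward difference, so
  g(0) - 2·g(2) + g(4) = 0.
Substituting the known values and solving for g(2):
  -2·g(2) = -12
  g(2) = 6.

6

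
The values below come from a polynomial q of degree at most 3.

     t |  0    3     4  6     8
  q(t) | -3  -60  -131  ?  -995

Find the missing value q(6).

The 4 known points determine the degree-3 polynomial uniquely.
Write q(t) = at^3 + bt^2 + ct + d. Substituting each data point gives a linear system:
  d = -3
  27a + 9b + 3c + d = -60
  64a + 16b + 4c + d = -131
  512a + 64b + 8c + d = -995
Solving the system yields a = -2, b = 1, c = -4, d = -3.
So q(t) = -2t³ + t² - 4t - 3.
Then q(6) = -423.

-423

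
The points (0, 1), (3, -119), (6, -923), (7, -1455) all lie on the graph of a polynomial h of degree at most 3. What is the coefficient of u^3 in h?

Write h(u) = au^3 + bu^2 + cu + d. Substituting each data point gives a linear system:
  d = 1
  27a + 9b + 3c + d = -119
  216a + 36b + 6c + d = -923
  343a + 49b + 7c + d = -1455
Solving the system yields a = -4, b = -2, c = 2, d = 1.
So h(u) = -4u^3 - 2u^2 + 2u + 1.
The leading coefficient is -4.

-4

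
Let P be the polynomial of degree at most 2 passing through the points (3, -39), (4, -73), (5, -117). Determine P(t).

P(t) = -5t^2 + t + 3

Write P(t) = at^2 + bt + c. Substituting each data point gives a linear system:
  9a + 3b + c = -39
  16a + 4b + c = -73
  25a + 5b + c = -117
Solving the system yields a = -5, b = 1, c = 3.
So P(t) = -5t^2 + t + 3.
Check: P(4) = -73. ✓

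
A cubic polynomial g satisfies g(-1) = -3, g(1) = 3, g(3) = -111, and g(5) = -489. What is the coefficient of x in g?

Write g(x) = ax^3 + bx^2 + cx + d. Substituting each data point gives a linear system:
  -a + b - c + d = -3
  a + b + c + d = 3
  27a + 9b + 3c + d = -111
  125a + 25b + 5c + d = -489
Solving the system yields a = -3, b = -6, c = 6, d = 6.
So g(x) = -3x³ - 6x² + 6x + 6.
The coefficient of x is 6.

6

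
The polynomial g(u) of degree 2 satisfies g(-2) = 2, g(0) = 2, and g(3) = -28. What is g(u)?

Write g(u) = au^2 + bu + c. Substituting each data point gives a linear system:
  4a - 2b + c = 2
  c = 2
  9a + 3b + c = -28
Solving the system yields a = -2, b = -4, c = 2.
So g(u) = -2u^2 - 4u + 2.
Check: g(3) = -28. ✓

g(u) = -2u^2 - 4u + 2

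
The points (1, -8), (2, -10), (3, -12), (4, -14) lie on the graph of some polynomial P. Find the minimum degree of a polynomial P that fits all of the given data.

Forward differences of the values at t = 1, 2, 3, 4:
  P  : -8  -10  -12  -14
  Δ  : -2  -2  -2
  Δ^2: 0  0
  Δ^3: 0
The first differences are constant (-2) and nonzero, while all higher differences vanish, so the minimal degree is 1.

1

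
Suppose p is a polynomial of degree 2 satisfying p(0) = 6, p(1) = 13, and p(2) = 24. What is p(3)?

39

Forward differences of the values at x = 0, 1, 2:
  p  : 6  13  24
  Δ  : 7  11
  Δ^2: 4
The second differences are constant, confirming degree 2.
Interpolating (Newton forward form) and evaluating at x = 3 gives p(3) = 39.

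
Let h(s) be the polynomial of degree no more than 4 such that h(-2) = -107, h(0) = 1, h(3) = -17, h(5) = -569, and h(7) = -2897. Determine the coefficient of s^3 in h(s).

6

Write h(s) = as^4 + bs^3 + cs^2 + ds + e. Substituting each data point gives a linear system:
  16a - 8b + 4c - 2d + e = -107
  e = 1
  81a + 27b + 9c + 3d + e = -17
  625a + 125b + 25c + 5d + e = -569
  2401a + 343b + 49c + 7d + e = -2897
Solving the system yields a = -2, b = 6, c = -4, d = 6, e = 1.
So h(s) = -2s⁴ + 6s³ - 4s² + 6s + 1.
The coefficient of s^3 is 6.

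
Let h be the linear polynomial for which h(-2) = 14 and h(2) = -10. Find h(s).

Using the Lagrange interpolation formula with nodes -2, 2:
  L_0(s) = (s - 2) / -4
  L_1(s) = (s + 2) / 4
Then h(s) = 14·L_0(s) - 10·L_1(s).
Expanding and collecting terms gives h(s) = -6s + 2.
Check: h(-2) = 14. ✓

h(s) = -6s + 2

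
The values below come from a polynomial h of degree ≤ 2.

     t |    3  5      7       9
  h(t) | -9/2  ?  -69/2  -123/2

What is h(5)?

On equispaced nodes a degree-2 polynomial has vanishing third forward difference, so
  - h(3) + 3·h(5) - 3·h(7) + h(9) = 0.
Substituting the known values and solving for h(5):
  3·h(5) = -93/2
  h(5) = -31/2.

-31/2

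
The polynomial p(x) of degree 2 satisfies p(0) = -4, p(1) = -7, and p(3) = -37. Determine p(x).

p(x) = -4x^2 + x - 4

Write p(x) = ax^2 + bx + c. Substituting each data point gives a linear system:
  c = -4
  a + b + c = -7
  9a + 3b + c = -37
Solving the system yields a = -4, b = 1, c = -4.
So p(x) = -4x^2 + x - 4.
Check: p(1) = -7. ✓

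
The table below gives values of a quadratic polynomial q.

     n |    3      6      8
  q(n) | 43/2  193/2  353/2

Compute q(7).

Write q(n) = an^2 + bn + c. Substituting each data point gives a linear system:
  9a + 3b + c = 43/2
  36a + 6b + c = 193/2
  64a + 8b + c = 353/2
Solving the system yields a = 3, b = -2, c = 1/2.
So q(n) = 3n² - 2n + 1/2.
Then q(7) = 267/2.

267/2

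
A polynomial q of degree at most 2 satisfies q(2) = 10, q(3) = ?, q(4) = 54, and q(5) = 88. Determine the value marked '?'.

28

The 3 known points determine the degree-2 polynomial uniquely.
Write q(u) = au^2 + bu + c. Substituting each data point gives a linear system:
  4a + 2b + c = 10
  16a + 4b + c = 54
  25a + 5b + c = 88
Solving the system yields a = 4, b = -2, c = -2.
So q(u) = 4u^2 - 2u - 2.
Then q(3) = 28.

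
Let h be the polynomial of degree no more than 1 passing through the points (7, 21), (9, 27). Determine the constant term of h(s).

Write h(s) = as + b. Substituting each data point gives a linear system:
  7a + b = 21
  9a + b = 27
Solving the system yields a = 3, b = 0.
So h(s) = 3s.
The constant term is 0.

0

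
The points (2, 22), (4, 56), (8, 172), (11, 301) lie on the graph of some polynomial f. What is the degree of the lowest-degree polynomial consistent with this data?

2

Divided differences on the nodes 2, 4, 8, 11:
  order 0: 22  56  172  301
  order 1: 17  29  43
  order 2: 2  2
  order 3: 0
The order-2 divided differences are all 2 (nonzero) and every higher order vanishes, so the data lies on a polynomial of degree exactly 2.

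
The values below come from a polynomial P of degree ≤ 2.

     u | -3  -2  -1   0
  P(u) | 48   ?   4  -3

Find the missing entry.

The 3 known points determine the degree-2 polynomial uniquely.
Write P(u) = au^2 + bu + c. Substituting each data point gives a linear system:
  9a - 3b + c = 48
  a - b + c = 4
  c = -3
Solving the system yields a = 5, b = -2, c = -3.
So P(u) = 5u² - 2u - 3.
Then P(-2) = 21.

21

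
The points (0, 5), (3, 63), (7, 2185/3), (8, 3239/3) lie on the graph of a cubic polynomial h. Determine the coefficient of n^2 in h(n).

Write h(n) = an^3 + bn^2 + cn + d. Substituting each data point gives a linear system:
  d = 5
  27a + 9b + 3c + d = 63
  343a + 49b + 7c + d = 2185/3
  512a + 64b + 8c + d = 3239/3
Solving the system yields a = 2, b = 1, c = -5/3, d = 5.
So h(n) = 2n³ + n² - (5/3)n + 5.
The coefficient of n^2 is 1.

1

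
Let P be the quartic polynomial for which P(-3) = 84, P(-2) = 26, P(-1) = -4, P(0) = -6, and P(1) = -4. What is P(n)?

P(n) = -n^4 - 6n^3 + 3n^2 + 6n - 6

Write P(n) = an^4 + bn^3 + cn^2 + dn + e. Substituting each data point gives a linear system:
  81a - 27b + 9c - 3d + e = 84
  16a - 8b + 4c - 2d + e = 26
  a - b + c - d + e = -4
  e = -6
  a + b + c + d + e = -4
Solving the system yields a = -1, b = -6, c = 3, d = 6, e = -6.
So P(n) = -n^4 - 6n^3 + 3n^2 + 6n - 6.
Check: P(-1) = -4. ✓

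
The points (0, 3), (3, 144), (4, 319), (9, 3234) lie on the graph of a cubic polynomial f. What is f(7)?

Write f(u) = au^3 + bu^2 + cu + d. Substituting each data point gives a linear system:
  d = 3
  27a + 9b + 3c + d = 144
  64a + 16b + 4c + d = 319
  729a + 81b + 9c + d = 3234
Solving the system yields a = 4, b = 4, c = -1, d = 3.
So f(u) = 4u³ + 4u² - u + 3.
Then f(7) = 1564.

1564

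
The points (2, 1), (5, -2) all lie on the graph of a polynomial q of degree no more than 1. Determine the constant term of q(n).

3

Write q(n) = an + b. Substituting each data point gives a linear system:
  2a + b = 1
  5a + b = -2
Solving the system yields a = -1, b = 3.
So q(n) = -n + 3.
The constant term is 3.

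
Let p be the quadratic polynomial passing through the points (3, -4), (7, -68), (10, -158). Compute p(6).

-46

Using the Lagrange interpolation formula with nodes 3, 7, 10:
  L_0(s) = (s - 7)(s - 10) / 28
  L_1(s) = (s - 3)(s - 10) / -12
  L_2(s) = (s - 3)(s - 7) / 21
Then p(s) = -4·L_0(s) - 68·L_1(s) - 158·L_2(s).
Expanding and collecting terms gives p(s) = -2s^2 + 4s + 2.
Evaluating at s = 6: p(6) = -46.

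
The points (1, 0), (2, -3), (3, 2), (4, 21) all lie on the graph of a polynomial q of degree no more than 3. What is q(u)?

q(u) = u^3 - 2u^2 - 4u + 5

Write q(u) = au^3 + bu^2 + cu + d. Substituting each data point gives a linear system:
  a + b + c + d = 0
  8a + 4b + 2c + d = -3
  27a + 9b + 3c + d = 2
  64a + 16b + 4c + d = 21
Solving the system yields a = 1, b = -2, c = -4, d = 5.
So q(u) = u^3 - 2u^2 - 4u + 5.
Check: q(4) = 21. ✓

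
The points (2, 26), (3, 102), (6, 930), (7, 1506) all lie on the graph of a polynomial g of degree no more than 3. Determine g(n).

g(n) = 5n^3 - 5n^2 + 6n - 6

Write g(n) = an^3 + bn^2 + cn + d. Substituting each data point gives a linear system:
  8a + 4b + 2c + d = 26
  27a + 9b + 3c + d = 102
  216a + 36b + 6c + d = 930
  343a + 49b + 7c + d = 1506
Solving the system yields a = 5, b = -5, c = 6, d = -6.
So g(n) = 5n³ - 5n² + 6n - 6.
Check: g(3) = 102. ✓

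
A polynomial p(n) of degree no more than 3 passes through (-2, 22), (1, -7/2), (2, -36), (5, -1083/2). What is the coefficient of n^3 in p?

-4

Write p(n) = an^3 + bn^2 + cn + d. Substituting each data point gives a linear system:
  -8a + 4b - 2c + d = 22
  a + b + c + d = -7/2
  8a + 4b + 2c + d = -36
  125a + 25b + 5c + d = -1083/2
Solving the system yields a = -4, b = -2, c = 3/2, d = 1.
So p(n) = -4n³ - 2n² + (3/2)n + 1.
The leading coefficient is -4.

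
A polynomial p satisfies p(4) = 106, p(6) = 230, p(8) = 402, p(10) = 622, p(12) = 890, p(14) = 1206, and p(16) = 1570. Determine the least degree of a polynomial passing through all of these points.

Forward differences of the values at t = 4, 6, 8, 10, 12, 14, 16:
  p  : 106  230  402  622  890  1206  1570
  Δ  : 124  172  220  268  316  364
  Δ^2: 48  48  48  48  48
  Δ^3: 0  0  0  0
  Δ^4: 0  0  0
  Δ^5: 0  0
  Δ^6: 0
The second differences are constant (48) and nonzero, while all higher differences vanish, so the minimal degree is 2.

2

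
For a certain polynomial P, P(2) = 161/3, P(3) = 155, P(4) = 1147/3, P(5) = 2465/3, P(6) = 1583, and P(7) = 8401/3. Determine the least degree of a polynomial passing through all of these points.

Forward differences of the values at t = 2, 3, 4, 5, 6, 7:
  P  : 161/3  155  1147/3  2465/3  1583  8401/3
  Δ  : 304/3  682/3  1318/3  2284/3  3652/3
  Δ^2: 126  212  322  456
  Δ^3: 86  110  134
  Δ^4: 24  24
  Δ^5: 0
The fourth differences are constant (24) and nonzero, while all higher differences vanish, so the minimal degree is 4.

4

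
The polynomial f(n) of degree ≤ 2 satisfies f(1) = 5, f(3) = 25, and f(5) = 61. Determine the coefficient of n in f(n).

2

Write f(n) = an^2 + bn + c. Substituting each data point gives a linear system:
  a + b + c = 5
  9a + 3b + c = 25
  25a + 5b + c = 61
Solving the system yields a = 2, b = 2, c = 1.
So f(n) = 2n² + 2n + 1.
The coefficient of n is 2.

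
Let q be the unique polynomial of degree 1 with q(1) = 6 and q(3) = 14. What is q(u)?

Using the Lagrange interpolation formula with nodes 1, 3:
  L_0(u) = (u - 3) / -2
  L_1(u) = (u - 1) / 2
Then q(u) = 6·L_0(u) + 14·L_1(u).
Expanding and collecting terms gives q(u) = 4u + 2.
Check: q(3) = 14. ✓

q(u) = 4u + 2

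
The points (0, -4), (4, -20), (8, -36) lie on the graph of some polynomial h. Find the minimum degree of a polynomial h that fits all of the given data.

Divided differences on the nodes 0, 4, 8:
  order 0: -4  -20  -36
  order 1: -4  -4
  order 2: 0
The order-1 divided differences are all -4 (nonzero) and every higher order vanishes, so the data lies on a polynomial of degree exactly 1.

1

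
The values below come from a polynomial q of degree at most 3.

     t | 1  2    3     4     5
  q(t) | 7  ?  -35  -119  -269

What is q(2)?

1

On equispaced nodes a degree-3 polynomial has vanishing fourth forward difference, so
  q(1) - 4·q(2) + 6·q(3) - 4·q(4) + q(5) = 0.
Substituting the known values and solving for q(2):
  -4·q(2) = -4
  q(2) = 1.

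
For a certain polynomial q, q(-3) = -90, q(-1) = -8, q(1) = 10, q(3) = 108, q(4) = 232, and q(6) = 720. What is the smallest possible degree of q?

3

Divided differences on the nodes -3, -1, 1, 3, 4, 6:
  order 0: -90  -8  10  108  232  720
  order 1: 41  9  49  124  244
  order 2: -8  10  25  40
  order 3: 3  3  3
  order 4: 0  0
  order 5: 0
The order-3 divided differences are all 3 (nonzero) and every higher order vanishes, so the data lies on a polynomial of degree exactly 3.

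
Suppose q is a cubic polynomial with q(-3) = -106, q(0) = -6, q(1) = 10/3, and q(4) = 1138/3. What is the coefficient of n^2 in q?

Write q(n) = an^3 + bn^2 + cn + d. Substituting each data point gives a linear system:
  -27a + 9b - 3c + d = -106
  d = -6
  a + b + c + d = 10/3
  64a + 16b + 4c + d = 1138/3
Solving the system yields a = 5, b = 4, c = 1/3, d = -6.
So q(n) = 5n^3 + 4n^2 + (1/3)n - 6.
The coefficient of n^2 is 4.

4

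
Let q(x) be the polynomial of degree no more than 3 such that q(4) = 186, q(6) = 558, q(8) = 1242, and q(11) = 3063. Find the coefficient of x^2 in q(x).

3

Write q(x) = ax^3 + bx^2 + cx + d. Substituting each data point gives a linear system:
  64a + 16b + 4c + d = 186
  216a + 36b + 6c + d = 558
  512a + 64b + 8c + d = 1242
  1331a + 121b + 11c + d = 3063
Solving the system yields a = 2, b = 3, c = 4, d = -6.
So q(x) = 2x^3 + 3x^2 + 4x - 6.
The coefficient of x^2 is 3.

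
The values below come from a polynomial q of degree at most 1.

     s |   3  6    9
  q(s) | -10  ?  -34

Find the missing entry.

-22

The 2 known points determine the degree-1 polynomial uniquely.
Write q(s) = as + b. Substituting each data point gives a linear system:
  3a + b = -10
  9a + b = -34
Solving the system yields a = -4, b = 2.
So q(s) = -4s + 2.
Then q(6) = -22.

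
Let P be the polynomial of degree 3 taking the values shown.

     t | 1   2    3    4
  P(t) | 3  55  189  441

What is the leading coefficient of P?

Write P(t) = at^3 + bt^2 + ct + d. Substituting each data point gives a linear system:
  a + b + c + d = 3
  8a + 4b + 2c + d = 55
  27a + 9b + 3c + d = 189
  64a + 16b + 4c + d = 441
Solving the system yields a = 6, b = 5, c = -5, d = -3.
So P(t) = 6t³ + 5t² - 5t - 3.
The leading coefficient is 6.

6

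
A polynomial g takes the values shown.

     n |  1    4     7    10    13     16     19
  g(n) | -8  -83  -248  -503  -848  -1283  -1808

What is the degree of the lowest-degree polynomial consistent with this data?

Forward differences of the values at n = 1, 4, 7, 10, 13, 16, 19:
  g  : -8  -83  -248  -503  -848  -1283  -1808
  Δ  : -75  -165  -255  -345  -435  -525
  Δ^2: -90  -90  -90  -90  -90
  Δ^3: 0  0  0  0
  Δ^4: 0  0  0
  Δ^5: 0  0
  Δ^6: 0
The second differences are constant (-90) and nonzero, while all higher differences vanish, so the minimal degree is 2.

2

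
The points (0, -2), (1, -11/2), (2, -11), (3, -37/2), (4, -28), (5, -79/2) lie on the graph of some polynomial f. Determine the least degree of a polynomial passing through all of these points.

Forward differences of the values at n = 0, 1, 2, 3, 4, 5:
  f  : -2  -11/2  -11  -37/2  -28  -79/2
  Δ  : -7/2  -11/2  -15/2  -19/2  -23/2
  Δ^2: -2  -2  -2  -2
  Δ^3: 0  0  0
  Δ^4: 0  0
  Δ^5: 0
The second differences are constant (-2) and nonzero, while all higher differences vanish, so the minimal degree is 2.

2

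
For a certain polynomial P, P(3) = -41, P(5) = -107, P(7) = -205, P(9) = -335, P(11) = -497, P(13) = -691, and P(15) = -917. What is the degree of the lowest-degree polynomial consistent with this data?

Forward differences of the values at n = 3, 5, 7, 9, 11, 13, 15:
  P  : -41  -107  -205  -335  -497  -691  -917
  Δ  : -66  -98  -130  -162  -194  -226
  Δ^2: -32  -32  -32  -32  -32
  Δ^3: 0  0  0  0
  Δ^4: 0  0  0
  Δ^5: 0  0
  Δ^6: 0
The second differences are constant (-32) and nonzero, while all higher differences vanish, so the minimal degree is 2.

2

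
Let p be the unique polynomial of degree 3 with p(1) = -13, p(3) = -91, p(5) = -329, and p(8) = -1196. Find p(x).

Write p(x) = ax^3 + bx^2 + cx + d. Substituting each data point gives a linear system:
  a + b + c + d = -13
  27a + 9b + 3c + d = -91
  125a + 25b + 5c + d = -329
  512a + 64b + 8c + d = -1196
Solving the system yields a = -2, b = -2, c = -5, d = -4.
So p(x) = -2x^3 - 2x^2 - 5x - 4.
Check: p(3) = -91. ✓

p(x) = -2x^3 - 2x^2 - 5x - 4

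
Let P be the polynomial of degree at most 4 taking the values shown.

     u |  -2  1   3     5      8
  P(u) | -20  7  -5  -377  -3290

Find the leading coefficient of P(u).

-1

Write P(u) = au^4 + bu^3 + cu^2 + du + e. Substituting each data point gives a linear system:
  16a - 8b + 4c - 2d + e = -20
  a + b + c + d + e = 7
  81a + 27b + 9c + 3d + e = -5
  625a + 125b + 25c + 5d + e = -377
  4096a + 512b + 64c + 8d + e = -3290
Solving the system yields a = -1, b = 1, c = 4, d = 5, e = -2.
So P(u) = -u^4 + u^3 + 4u^2 + 5u - 2.
The leading coefficient is -1.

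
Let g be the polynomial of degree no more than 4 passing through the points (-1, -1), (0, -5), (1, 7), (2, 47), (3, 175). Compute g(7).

Using the Lagrange interpolation formula with nodes -1, 0, 1, 2, 3:
  L_0(t) = t(t - 1)(t - 2)(t - 3) / 24
  L_1(t) = (t + 1)(t - 1)(t - 2)(t - 3) / -6
  L_2(t) = (t + 1)t(t - 2)(t - 3) / 4
  L_3(t) = (t + 1)t(t - 1)(t - 3) / -6
  L_4(t) = (t + 1)t(t - 1)(t - 2) / 24
Then g(t) = -1·L_0(t) - 5·L_1(t) + 7·L_2(t) + 47·L_3(t) + 175·L_4(t).
Expanding and collecting terms gives g(t) = 2t^4 - 2t^3 + 6t^2 + 6t - 5.
Evaluating at t = 7: g(7) = 4447.

4447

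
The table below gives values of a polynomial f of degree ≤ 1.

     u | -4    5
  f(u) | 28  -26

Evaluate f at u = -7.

Using the Lagrange interpolation formula with nodes -4, 5:
  L_0(u) = (u - 5) / -9
  L_1(u) = (u + 4) / 9
Then f(u) = 28·L_0(u) - 26·L_1(u).
Expanding and collecting terms gives f(u) = -6u + 4.
Evaluating at u = -7: f(-7) = 46.

46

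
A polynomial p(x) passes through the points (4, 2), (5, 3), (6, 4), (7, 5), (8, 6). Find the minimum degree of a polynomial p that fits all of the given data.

Forward differences of the values at x = 4, 5, 6, 7, 8:
  p  : 2  3  4  5  6
  Δ  : 1  1  1  1
  Δ^2: 0  0  0
  Δ^3: 0  0
  Δ^4: 0
The first differences are constant (1) and nonzero, while all higher differences vanish, so the minimal degree is 1.

1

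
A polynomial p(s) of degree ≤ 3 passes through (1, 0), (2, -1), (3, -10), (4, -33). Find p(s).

p(s) = -s^3 + 2s^2 - 1

Write p(s) = as^3 + bs^2 + cs + d. Substituting each data point gives a linear system:
  a + b + c + d = 0
  8a + 4b + 2c + d = -1
  27a + 9b + 3c + d = -10
  64a + 16b + 4c + d = -33
Solving the system yields a = -1, b = 2, c = 0, d = -1.
So p(s) = -s^3 + 2s^2 - 1.
Check: p(2) = -1. ✓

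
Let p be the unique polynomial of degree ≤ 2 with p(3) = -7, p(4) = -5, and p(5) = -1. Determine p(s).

Using the Lagrange interpolation formula with nodes 3, 4, 5:
  L_0(s) = (s - 4)(s - 5) / 2
  L_1(s) = (s - 3)(s - 5) / -1
  L_2(s) = (s - 3)(s - 4) / 2
Then p(s) = -7·L_0(s) - 5·L_1(s) - 1·L_2(s).
Expanding and collecting terms gives p(s) = s^2 - 5s - 1.
Check: p(5) = -1. ✓

p(s) = s^2 - 5s - 1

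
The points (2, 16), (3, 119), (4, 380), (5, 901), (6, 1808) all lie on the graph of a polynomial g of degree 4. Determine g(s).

g(s) = s^4 + 3s^3 - 3s^2 - 4s - 4

Using the Lagrange interpolation formula with nodes 2, 3, 4, 5, 6:
  L_0(s) = (s - 3)(s - 4)(s - 5)(s - 6) / 24
  L_1(s) = (s - 2)(s - 4)(s - 5)(s - 6) / -6
  L_2(s) = (s - 2)(s - 3)(s - 5)(s - 6) / 4
  L_3(s) = (s - 2)(s - 3)(s - 4)(s - 6) / -6
  L_4(s) = (s - 2)(s - 3)(s - 4)(s - 5) / 24
Then g(s) = 16·L_0(s) + 119·L_1(s) + 380·L_2(s) + 901·L_3(s) + 1808·L_4(s).
Expanding and collecting terms gives g(s) = s^4 + 3s^3 - 3s^2 - 4s - 4.
Check: g(5) = 901. ✓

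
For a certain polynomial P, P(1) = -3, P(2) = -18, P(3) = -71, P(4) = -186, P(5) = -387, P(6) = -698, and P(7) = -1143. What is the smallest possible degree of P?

3

Forward differences of the values at n = 1, 2, 3, 4, 5, 6, 7:
  P  : -3  -18  -71  -186  -387  -698  -1143
  Δ  : -15  -53  -115  -201  -311  -445
  Δ^2: -38  -62  -86  -110  -134
  Δ^3: -24  -24  -24  -24
  Δ^4: 0  0  0
  Δ^5: 0  0
  Δ^6: 0
The third differences are constant (-24) and nonzero, while all higher differences vanish, so the minimal degree is 3.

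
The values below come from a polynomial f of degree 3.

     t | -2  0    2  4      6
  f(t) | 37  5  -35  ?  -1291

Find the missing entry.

On equispaced nodes a degree-3 polynomial has vanishing fourth forward difference, so
  f(-2) - 4·f(0) + 6·f(2) - 4·f(4) + f(6) = 0.
Substituting the known values and solving for f(4):
  -4·f(4) = 1484
  f(4) = -371.

-371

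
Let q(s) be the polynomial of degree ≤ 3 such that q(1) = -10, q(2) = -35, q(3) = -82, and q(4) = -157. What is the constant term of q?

-1

Write q(s) = as^3 + bs^2 + cs + d. Substituting each data point gives a linear system:
  a + b + c + d = -10
  8a + 4b + 2c + d = -35
  27a + 9b + 3c + d = -82
  64a + 16b + 4c + d = -157
Solving the system yields a = -1, b = -5, c = -3, d = -1.
So q(s) = -s^3 - 5s^2 - 3s - 1.
The constant term is -1.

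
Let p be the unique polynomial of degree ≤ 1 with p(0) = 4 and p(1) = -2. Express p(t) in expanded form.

Write p(t) = at + b. Substituting each data point gives a linear system:
  b = 4
  a + b = -2
Solving the system yields a = -6, b = 4.
So p(t) = -6t + 4.
Check: p(1) = -2. ✓

p(t) = -6t + 4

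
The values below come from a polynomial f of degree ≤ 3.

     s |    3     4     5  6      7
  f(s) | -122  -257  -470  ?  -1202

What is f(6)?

-779

The 4 known points determine the degree-3 polynomial uniquely.
Write f(s) = as^3 + bs^2 + cs + d. Substituting each data point gives a linear system:
  27a + 9b + 3c + d = -122
  64a + 16b + 4c + d = -257
  125a + 25b + 5c + d = -470
  343a + 49b + 7c + d = -1202
Solving the system yields a = -3, b = -3, c = -3, d = -5.
So f(s) = -3s^3 - 3s^2 - 3s - 5.
Then f(6) = -779.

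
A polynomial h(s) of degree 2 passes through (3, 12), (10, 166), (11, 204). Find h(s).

Write h(s) = as^2 + bs + c. Substituting each data point gives a linear system:
  9a + 3b + c = 12
  100a + 10b + c = 166
  121a + 11b + c = 204
Solving the system yields a = 2, b = -4, c = 6.
So h(s) = 2s^2 - 4s + 6.
Check: h(11) = 204. ✓

h(s) = 2s^2 - 4s + 6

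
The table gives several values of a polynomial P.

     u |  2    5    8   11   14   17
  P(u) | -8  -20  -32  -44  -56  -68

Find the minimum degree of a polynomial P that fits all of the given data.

Forward differences of the values at u = 2, 5, 8, 11, 14, 17:
  P  : -8  -20  -32  -44  -56  -68
  Δ  : -12  -12  -12  -12  -12
  Δ^2: 0  0  0  0
  Δ^3: 0  0  0
  Δ^4: 0  0
  Δ^5: 0
The first differences are constant (-12) and nonzero, while all higher differences vanish, so the minimal degree is 1.

1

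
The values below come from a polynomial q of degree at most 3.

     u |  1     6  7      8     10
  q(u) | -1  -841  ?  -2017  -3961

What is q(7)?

The 4 known points determine the degree-3 polynomial uniquely.
Write q(u) = au^3 + bu^2 + cu + d. Substituting each data point gives a linear system:
  a + b + c + d = -1
  216a + 36b + 6c + d = -841
  512a + 64b + 8c + d = -2017
  1000a + 100b + 10c + d = -3961
Solving the system yields a = -4, b = 0, c = 4, d = -1.
So q(u) = -4u^3 + 4u - 1.
Then q(7) = -1345.

-1345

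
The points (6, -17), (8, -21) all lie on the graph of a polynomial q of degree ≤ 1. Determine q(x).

q(x) = -2x - 5

Using the Lagrange interpolation formula with nodes 6, 8:
  L_0(x) = (x - 8) / -2
  L_1(x) = (x - 6) / 2
Then q(x) = -17·L_0(x) - 21·L_1(x).
Expanding and collecting terms gives q(x) = -2x - 5.
Check: q(6) = -17. ✓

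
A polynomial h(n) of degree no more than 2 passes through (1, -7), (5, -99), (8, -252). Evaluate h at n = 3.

Write h(n) = an^2 + bn + c. Substituting each data point gives a linear system:
  a + b + c = -7
  25a + 5b + c = -99
  64a + 8b + c = -252
Solving the system yields a = -4, b = 1, c = -4.
So h(n) = -4n² + n - 4.
Then h(3) = -37.

-37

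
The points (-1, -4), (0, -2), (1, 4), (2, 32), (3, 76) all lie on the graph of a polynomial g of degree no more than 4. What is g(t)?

Write g(t) = at^4 + bt^3 + ct^2 + dt + e. Substituting each data point gives a linear system:
  a - b + c - d + e = -4
  e = -2
  a + b + c + d + e = 4
  16a + 8b + 4c + 2d + e = 32
  81a + 27b + 9c + 3d + e = 76
Solving the system yields a = -1, b = 5, c = 3, d = -1, e = -2.
So g(t) = -t⁴ + 5t³ + 3t² - t - 2.
Check: g(0) = -2. ✓

g(t) = -t^4 + 5t^3 + 3t^2 - t - 2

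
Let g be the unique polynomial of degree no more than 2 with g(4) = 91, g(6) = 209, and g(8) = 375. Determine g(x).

Using the Lagrange interpolation formula with nodes 4, 6, 8:
  L_0(x) = (x - 6)(x - 8) / 8
  L_1(x) = (x - 4)(x - 8) / -4
  L_2(x) = (x - 4)(x - 6) / 8
Then g(x) = 91·L_0(x) + 209·L_1(x) + 375·L_2(x).
Expanding and collecting terms gives g(x) = 6x² - x - 1.
Check: g(8) = 375. ✓

g(x) = 6x^2 - x - 1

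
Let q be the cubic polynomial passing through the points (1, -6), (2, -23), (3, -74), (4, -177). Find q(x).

Write q(x) = ax^3 + bx^2 + cx + d. Substituting each data point gives a linear system:
  a + b + c + d = -6
  8a + 4b + 2c + d = -23
  27a + 9b + 3c + d = -74
  64a + 16b + 4c + d = -177
Solving the system yields a = -3, b = 1, c = 1, d = -5.
So q(x) = -3x^3 + x^2 + x - 5.
Check: q(3) = -74. ✓

q(x) = -3x^3 + x^2 + x - 5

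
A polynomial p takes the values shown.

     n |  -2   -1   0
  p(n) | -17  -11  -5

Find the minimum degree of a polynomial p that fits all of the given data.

Forward differences of the values at n = -2, -1, 0:
  p  : -17  -11  -5
  Δ  : 6  6
  Δ^2: 0
The first differences are constant (6) and nonzero, while all higher differences vanish, so the minimal degree is 1.

1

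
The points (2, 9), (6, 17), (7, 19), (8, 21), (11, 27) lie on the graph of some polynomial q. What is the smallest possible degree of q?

1

Divided differences on the nodes 2, 6, 7, 8, 11:
  order 0: 9  17  19  21  27
  order 1: 2  2  2  2
  order 2: 0  0  0
  order 3: 0  0
  order 4: 0
The order-1 divided differences are all 2 (nonzero) and every higher order vanishes, so the data lies on a polynomial of degree exactly 1.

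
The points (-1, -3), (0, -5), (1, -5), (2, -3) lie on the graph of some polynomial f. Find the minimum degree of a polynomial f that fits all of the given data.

2

Forward differences of the values at n = -1, 0, 1, 2:
  f  : -3  -5  -5  -3
  Δ  : -2  0  2
  Δ^2: 2  2
  Δ^3: 0
The second differences are constant (2) and nonzero, while all higher differences vanish, so the minimal degree is 2.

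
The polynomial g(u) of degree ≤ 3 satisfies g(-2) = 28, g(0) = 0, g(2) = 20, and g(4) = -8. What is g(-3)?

90

Write g(u) = au^3 + bu^2 + cu + d. Substituting each data point gives a linear system:
  -8a + 4b - 2c + d = 28
  d = 0
  8a + 4b + 2c + d = 20
  64a + 16b + 4c + d = -8
Solving the system yields a = -2, b = 6, c = 6, d = 0.
So g(u) = -2u^3 + 6u^2 + 6u.
Then g(-3) = 90.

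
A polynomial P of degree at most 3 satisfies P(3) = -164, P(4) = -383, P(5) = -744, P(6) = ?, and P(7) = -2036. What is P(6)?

On equispaced nodes a degree-3 polynomial has vanishing fourth forward difference, so
  P(3) - 4·P(4) + 6·P(5) - 4·P(6) + P(7) = 0.
Substituting the known values and solving for P(6):
  -4·P(6) = 5132
  P(6) = -1283.

-1283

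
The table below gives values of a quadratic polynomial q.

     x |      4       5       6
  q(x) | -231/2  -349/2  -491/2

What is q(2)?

-67/2

Write q(x) = ax^2 + bx + c. Substituting each data point gives a linear system:
  16a + 4b + c = -231/2
  25a + 5b + c = -349/2
  36a + 6b + c = -491/2
Solving the system yields a = -6, b = -5, c = 1/2.
So q(x) = -6x^2 - 5x + 1/2.
Then q(2) = -67/2.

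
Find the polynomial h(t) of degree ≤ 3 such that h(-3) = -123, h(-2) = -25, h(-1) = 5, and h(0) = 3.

Write h(t) = at^3 + bt^2 + ct + d. Substituting each data point gives a linear system:
  -27a + 9b - 3c + d = -123
  -8a + 4b - 2c + d = -25
  -a + b - c + d = 5
  d = 3
Solving the system yields a = 6, b = 2, c = -6, d = 3.
So h(t) = 6t^3 + 2t^2 - 6t + 3.
Check: h(-2) = -25. ✓

h(t) = 6t^3 + 2t^2 - 6t + 3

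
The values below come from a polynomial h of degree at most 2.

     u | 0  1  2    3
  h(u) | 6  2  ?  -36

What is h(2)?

-12

On equispaced nodes a degree-2 polynomial has vanishing third forward difference, so
  - h(0) + 3·h(1) - 3·h(2) + h(3) = 0.
Substituting the known values and solving for h(2):
  -3·h(2) = 36
  h(2) = -12.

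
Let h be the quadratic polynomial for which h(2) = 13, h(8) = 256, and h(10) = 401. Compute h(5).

197/2

Write h(s) = as^2 + bs + c. Substituting each data point gives a linear system:
  4a + 2b + c = 13
  64a + 8b + c = 256
  100a + 10b + c = 401
Solving the system yields a = 4, b = 1/2, c = -4.
So h(s) = 4s² + (1/2)s - 4.
Then h(5) = 197/2.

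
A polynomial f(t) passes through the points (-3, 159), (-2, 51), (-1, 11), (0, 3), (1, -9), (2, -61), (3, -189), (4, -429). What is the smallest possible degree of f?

Forward differences of the values at t = -3, -2, -1, 0, 1, 2, 3, 4:
  f  : 159  51  11  3  -9  -61  -189  -429
  Δ  : -108  -40  -8  -12  -52  -128  -240
  Δ^2: 68  32  -4  -40  -76  -112
  Δ^3: -36  -36  -36  -36  -36
  Δ^4: 0  0  0  0
  Δ^5: 0  0  0
  Δ^6: 0  0
  Δ^7: 0
The third differences are constant (-36) and nonzero, while all higher differences vanish, so the minimal degree is 3.

3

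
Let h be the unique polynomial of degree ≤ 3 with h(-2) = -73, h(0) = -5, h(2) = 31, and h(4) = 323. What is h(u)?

h(u) = 6u^3 - 4u^2 + 2u - 5

Write h(u) = au^3 + bu^2 + cu + d. Substituting each data point gives a linear system:
  -8a + 4b - 2c + d = -73
  d = -5
  8a + 4b + 2c + d = 31
  64a + 16b + 4c + d = 323
Solving the system yields a = 6, b = -4, c = 2, d = -5.
So h(u) = 6u³ - 4u² + 2u - 5.
Check: h(0) = -5. ✓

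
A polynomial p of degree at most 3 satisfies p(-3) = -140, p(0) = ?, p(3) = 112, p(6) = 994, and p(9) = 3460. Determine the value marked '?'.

The 4 known points determine the degree-3 polynomial uniquely.
Write p(n) = an^3 + bn^2 + cn + d. Substituting each data point gives a linear system:
  -27a + 9b - 3c + d = -140
  27a + 9b + 3c + d = 112
  216a + 36b + 6c + d = 994
  729a + 81b + 9c + d = 3460
Solving the system yields a = 5, b = -2, c = -3, d = 4.
So p(n) = 5n^3 - 2n^2 - 3n + 4.
Then p(0) = 4.

4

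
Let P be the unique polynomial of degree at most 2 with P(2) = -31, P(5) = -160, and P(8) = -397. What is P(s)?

Write P(s) = as^2 + bs + c. Substituting each data point gives a linear system:
  4a + 2b + c = -31
  25a + 5b + c = -160
  64a + 8b + c = -397
Solving the system yields a = -6, b = -1, c = -5.
So P(s) = -6s^2 - s - 5.
Check: P(2) = -31. ✓

P(s) = -6s^2 - s - 5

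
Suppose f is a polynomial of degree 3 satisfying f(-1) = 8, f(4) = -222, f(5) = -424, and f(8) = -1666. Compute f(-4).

Write f(x) = ax^3 + bx^2 + cx + d. Substituting each data point gives a linear system:
  -a + b - c + d = 8
  64a + 16b + 4c + d = -222
  125a + 25b + 5c + d = -424
  512a + 64b + 8c + d = -1666
Solving the system yields a = -3, b = -2, c = -1, d = 6.
So f(x) = -3x^3 - 2x^2 - x + 6.
Then f(-4) = 170.

170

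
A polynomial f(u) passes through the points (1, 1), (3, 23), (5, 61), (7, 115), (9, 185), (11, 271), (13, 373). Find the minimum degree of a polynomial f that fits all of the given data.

2

Forward differences of the values at u = 1, 3, 5, 7, 9, 11, 13:
  f  : 1  23  61  115  185  271  373
  Δ  : 22  38  54  70  86  102
  Δ^2: 16  16  16  16  16
  Δ^3: 0  0  0  0
  Δ^4: 0  0  0
  Δ^5: 0  0
  Δ^6: 0
The second differences are constant (16) and nonzero, while all higher differences vanish, so the minimal degree is 2.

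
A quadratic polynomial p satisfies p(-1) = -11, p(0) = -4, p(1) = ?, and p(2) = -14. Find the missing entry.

The 3 known points determine the degree-2 polynomial uniquely.
Write p(n) = an^2 + bn + c. Substituting each data point gives a linear system:
  a - b + c = -11
  c = -4
  4a + 2b + c = -14
Solving the system yields a = -4, b = 3, c = -4.
So p(n) = -4n^2 + 3n - 4.
Then p(1) = -5.

-5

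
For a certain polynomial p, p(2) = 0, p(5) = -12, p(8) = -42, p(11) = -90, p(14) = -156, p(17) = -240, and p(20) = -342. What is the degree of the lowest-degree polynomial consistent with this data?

2

Forward differences of the values at x = 2, 5, 8, 11, 14, 17, 20:
  p  : 0  -12  -42  -90  -156  -240  -342
  Δ  : -12  -30  -48  -66  -84  -102
  Δ^2: -18  -18  -18  -18  -18
  Δ^3: 0  0  0  0
  Δ^4: 0  0  0
  Δ^5: 0  0
  Δ^6: 0
The second differences are constant (-18) and nonzero, while all higher differences vanish, so the minimal degree is 2.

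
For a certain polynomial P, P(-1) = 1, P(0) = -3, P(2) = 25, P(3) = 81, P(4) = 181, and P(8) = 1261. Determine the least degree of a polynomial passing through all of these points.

3

Divided differences on the nodes -1, 0, 2, 3, 4, 8:
  order 0: 1  -3  25  81  181  1261
  order 1: -4  14  56  100  270
  order 2: 6  14  22  34
  order 3: 2  2  2
  order 4: 0  0
  order 5: 0
The order-3 divided differences are all 2 (nonzero) and every higher order vanishes, so the data lies on a polynomial of degree exactly 3.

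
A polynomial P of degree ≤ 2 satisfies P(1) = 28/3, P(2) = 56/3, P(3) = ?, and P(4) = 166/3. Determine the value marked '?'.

34

On equispaced nodes a degree-2 polynomial has vanishing third forward difference, so
  - P(1) + 3·P(2) - 3·P(3) + P(4) = 0.
Substituting the known values and solving for P(3):
  -3·P(3) = -102
  P(3) = 34.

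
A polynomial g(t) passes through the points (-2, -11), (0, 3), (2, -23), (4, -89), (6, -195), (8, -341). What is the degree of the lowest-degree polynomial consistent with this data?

Forward differences of the values at t = -2, 0, 2, 4, 6, 8:
  g  : -11  3  -23  -89  -195  -341
  Δ  : 14  -26  -66  -106  -146
  Δ^2: -40  -40  -40  -40
  Δ^3: 0  0  0
  Δ^4: 0  0
  Δ^5: 0
The second differences are constant (-40) and nonzero, while all higher differences vanish, so the minimal degree is 2.

2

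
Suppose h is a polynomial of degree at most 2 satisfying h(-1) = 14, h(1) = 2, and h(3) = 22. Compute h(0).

4

Forward differences of the values at x = -1, 1, 3:
  h  : 14  2  22
  Δ  : -12  20
  Δ^2: 32
The second differences are constant, confirming degree 2.
Interpolating (Newton forward form) and evaluating at x = 0 gives h(0) = 4.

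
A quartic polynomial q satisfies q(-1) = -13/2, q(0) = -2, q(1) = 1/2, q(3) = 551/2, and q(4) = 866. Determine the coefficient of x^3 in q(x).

Write q(x) = ax^4 + bx^3 + cx^2 + dx + e. Substituting each data point gives a linear system:
  a - b + c - d + e = -13/2
  e = -2
  a + b + c + d + e = 1/2
  81a + 27b + 9c + 3d + e = 551/2
  256a + 64b + 16c + 4d + e = 866
Solving the system yields a = 3, b = 5/2, c = -4, d = 1, e = -2.
So q(x) = 3x^4 + (5/2)x^3 - 4x^2 + x - 2.
The coefficient of x^3 is 5/2.

5/2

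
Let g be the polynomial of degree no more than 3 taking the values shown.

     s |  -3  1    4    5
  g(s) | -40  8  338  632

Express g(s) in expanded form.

Using the Lagrange interpolation formula with nodes -3, 1, 4, 5:
  L_0(s) = (s - 1)(s - 4)(s - 5) / -224
  L_1(s) = (s + 3)(s - 4)(s - 5) / 48
  L_2(s) = (s + 3)(s - 1)(s - 5) / -21
  L_3(s) = (s + 3)(s - 1)(s - 4) / 32
Then g(s) = -40·L_0(s) + 8·L_1(s) + 338·L_2(s) + 632·L_3(s).
Expanding and collecting terms gives g(s) = 4s^3 + 6s^2 - 4s + 2.
Check: g(1) = 8. ✓

g(s) = 4s^3 + 6s^2 - 4s + 2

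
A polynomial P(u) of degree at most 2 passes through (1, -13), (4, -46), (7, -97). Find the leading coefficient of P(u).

Write P(u) = au^2 + bu + c. Substituting each data point gives a linear system:
  a + b + c = -13
  16a + 4b + c = -46
  49a + 7b + c = -97
Solving the system yields a = -1, b = -6, c = -6.
So P(u) = -u² - 6u - 6.
The leading coefficient is -1.

-1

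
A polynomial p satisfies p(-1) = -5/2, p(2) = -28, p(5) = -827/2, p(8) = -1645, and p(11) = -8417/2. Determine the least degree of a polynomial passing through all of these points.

3

Forward differences of the values at s = -1, 2, 5, 8, 11:
  p  : -5/2  -28  -827/2  -1645  -8417/2
  Δ  : -51/2  -771/2  -2463/2  -5127/2
  Δ^2: -360  -846  -1332
  Δ^3: -486  -486
  Δ^4: 0
The third differences are constant (-486) and nonzero, while all higher differences vanish, so the minimal degree is 3.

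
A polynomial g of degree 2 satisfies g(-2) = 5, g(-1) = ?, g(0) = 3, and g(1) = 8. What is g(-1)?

On equispaced nodes a degree-2 polynomial has vanishing third forward difference, so
  - g(-2) + 3·g(-1) - 3·g(0) + g(1) = 0.
Substituting the known values and solving for g(-1):
  3·g(-1) = 6
  g(-1) = 2.

2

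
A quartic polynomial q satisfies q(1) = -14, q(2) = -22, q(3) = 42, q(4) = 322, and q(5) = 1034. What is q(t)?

Using the Lagrange interpolation formula with nodes 1, 2, 3, 4, 5:
  L_0(t) = (t - 2)(t - 3)(t - 4)(t - 5) / 24
  L_1(t) = (t - 1)(t - 3)(t - 4)(t - 5) / -6
  L_2(t) = (t - 1)(t - 2)(t - 4)(t - 5) / 4
  L_3(t) = (t - 1)(t - 2)(t - 3)(t - 5) / -6
  L_4(t) = (t - 1)(t - 2)(t - 3)(t - 4) / 24
Then q(t) = -14·L_0(t) - 22·L_1(t) + 42·L_2(t) + 322·L_3(t) + 1034·L_4(t).
Expanding and collecting terms gives q(t) = 3t^4 - 6t^3 - 3t^2 - 2t - 6.
Check: q(2) = -22. ✓

q(t) = 3t^4 - 6t^3 - 3t^2 - 2t - 6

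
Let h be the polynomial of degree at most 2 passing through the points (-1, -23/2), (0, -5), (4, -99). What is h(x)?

h(x) = -6x^2 + (1/2)x - 5

Using the Lagrange interpolation formula with nodes -1, 0, 4:
  L_0(x) = x(x - 4) / 5
  L_1(x) = (x + 1)(x - 4) / -4
  L_2(x) = (x + 1)x / 20
Then h(x) = -23/2·L_0(x) - 5·L_1(x) - 99·L_2(x).
Expanding and collecting terms gives h(x) = -6x^2 + (1/2)x - 5.
Check: h(-1) = -23/2. ✓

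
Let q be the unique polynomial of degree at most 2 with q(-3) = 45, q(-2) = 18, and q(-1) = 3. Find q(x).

Write q(x) = ax^2 + bx + c. Substituting each data point gives a linear system:
  9a - 3b + c = 45
  4a - 2b + c = 18
  a - b + c = 3
Solving the system yields a = 6, b = 3, c = 0.
So q(x) = 6x² + 3x.
Check: q(-2) = 18. ✓

q(x) = 6x^2 + 3x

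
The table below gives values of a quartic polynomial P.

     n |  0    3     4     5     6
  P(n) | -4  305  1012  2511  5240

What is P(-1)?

Write P(n) = an^4 + bn^3 + cn^2 + dn + e. Substituting each data point gives a linear system:
  e = -4
  81a + 27b + 9c + 3d + e = 305
  256a + 64b + 16c + 4d + e = 1012
  625a + 125b + 25c + 5d + e = 2511
  1296a + 216b + 36c + 6d + e = 5240
Solving the system yields a = 4, b = 1, c = -4, d = -2, e = -4.
So P(n) = 4n^4 + n^3 - 4n^2 - 2n - 4.
Then P(-1) = -3.

-3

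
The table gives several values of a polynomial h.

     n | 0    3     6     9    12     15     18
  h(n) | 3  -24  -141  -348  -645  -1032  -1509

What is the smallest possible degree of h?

2

Forward differences of the values at n = 0, 3, 6, 9, 12, 15, 18:
  h  : 3  -24  -141  -348  -645  -1032  -1509
  Δ  : -27  -117  -207  -297  -387  -477
  Δ^2: -90  -90  -90  -90  -90
  Δ^3: 0  0  0  0
  Δ^4: 0  0  0
  Δ^5: 0  0
  Δ^6: 0
The second differences are constant (-90) and nonzero, while all higher differences vanish, so the minimal degree is 2.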